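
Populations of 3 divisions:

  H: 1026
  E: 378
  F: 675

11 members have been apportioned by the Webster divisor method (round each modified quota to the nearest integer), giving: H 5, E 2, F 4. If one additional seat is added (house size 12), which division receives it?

H

Priority for the next seat is population ÷ (current seats + 0.5).
Priorities: H 186.545, E 151.200, F 150.000.
Highest priority: H.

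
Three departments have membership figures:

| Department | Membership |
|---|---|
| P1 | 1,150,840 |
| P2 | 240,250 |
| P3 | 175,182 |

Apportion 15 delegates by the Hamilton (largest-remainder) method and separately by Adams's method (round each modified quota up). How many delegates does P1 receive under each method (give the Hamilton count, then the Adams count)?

11 and 10

Hamilton: P1 11, P2 2, P3 2.
Adams: P1 10, P2 3, P3 2.
P1 gets 11 under Hamilton and 10 under Adams.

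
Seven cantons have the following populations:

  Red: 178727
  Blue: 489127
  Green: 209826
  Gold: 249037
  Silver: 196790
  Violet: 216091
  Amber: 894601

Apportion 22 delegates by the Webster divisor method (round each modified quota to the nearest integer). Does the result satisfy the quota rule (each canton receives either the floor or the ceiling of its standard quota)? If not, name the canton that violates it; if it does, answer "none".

none

Standard quotas: Red 1.615, Blue 4.421, Green 1.896, Gold 2.251, Silver 1.779, Violet 1.953, Amber 8.085.
Webster allocation: Red 2, Blue 4, Green 2, Gold 2, Silver 2, Violet 2, Amber 8.
Every allocation lies between the lower and upper quota.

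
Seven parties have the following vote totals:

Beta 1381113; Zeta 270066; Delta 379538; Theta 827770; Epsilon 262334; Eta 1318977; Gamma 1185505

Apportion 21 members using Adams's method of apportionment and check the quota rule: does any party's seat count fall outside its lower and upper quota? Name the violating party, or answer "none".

none

Standard quotas: Beta 5.156, Zeta 1.008, Delta 1.417, Theta 3.090, Epsilon 0.979, Eta 4.924, Gamma 4.426.
Adams allocation: Beta 5, Zeta 1, Delta 2, Theta 3, Epsilon 1, Eta 5, Gamma 4.
Every allocation lies between the lower and upper quota.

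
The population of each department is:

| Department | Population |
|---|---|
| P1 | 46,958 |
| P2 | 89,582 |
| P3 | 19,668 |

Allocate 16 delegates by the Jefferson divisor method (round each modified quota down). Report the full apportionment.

P1: 5, P2: 9, P3: 2

Standard divisor 156208/16 ≈ 9763; standard quotas: P1 4.810, P2 9.176, P3 2.015.
Rounding down gives 4, 9, 2 = 15 seats, so the divisor must be adjusted.
With modified divisor 9200: modified quotas P1 5.104, P2 9.737, P3 2.138.
Rounding down: P1 5, P2 9, P3 2 (total 16).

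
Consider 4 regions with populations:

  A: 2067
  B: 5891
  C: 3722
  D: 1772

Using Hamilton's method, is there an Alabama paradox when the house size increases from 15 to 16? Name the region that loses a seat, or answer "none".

At 15 seats: A 2, B 7, C 4, D 2.
At 16 seats: A 3, B 7, C 4, D 2.
No region's allocation decreased.

none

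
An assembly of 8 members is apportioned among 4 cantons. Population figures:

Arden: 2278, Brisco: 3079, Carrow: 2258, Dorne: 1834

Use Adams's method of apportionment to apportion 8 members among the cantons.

Standard divisor 9449/8 ≈ 1181.125; standard quotas: Arden 1.929, Brisco 2.607, Carrow 1.912, Dorne 1.553.
Rounding up gives 2, 3, 2, 2 = 9 seats, so the divisor must be adjusted.
With modified divisor 1700: modified quotas Arden 1.340, Brisco 1.811, Carrow 1.328, Dorne 1.079.
Rounding up: Arden 2, Brisco 2, Carrow 2, Dorne 2 (total 8).

Arden 2, Brisco 2, Carrow 2, Dorne 2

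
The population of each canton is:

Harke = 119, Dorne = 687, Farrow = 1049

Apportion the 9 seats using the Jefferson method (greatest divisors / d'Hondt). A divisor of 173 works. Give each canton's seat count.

With modified divisor 173: modified quotas Harke 0.688, Dorne 3.971, Farrow 6.064.
Rounding down: Harke 0, Dorne 3, Farrow 6 (total 9).

Harke=0; Dorne=3; Farrow=6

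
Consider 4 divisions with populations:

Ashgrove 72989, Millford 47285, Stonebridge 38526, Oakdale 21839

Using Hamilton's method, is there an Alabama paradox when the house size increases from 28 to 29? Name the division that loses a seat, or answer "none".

At 28 seats: Ashgrove 11, Millford 7, Stonebridge 6, Oakdale 4.
At 29 seats: Ashgrove 12, Millford 8, Stonebridge 6, Oakdale 3.
Oakdale drops from 4 to 3.

Oakdale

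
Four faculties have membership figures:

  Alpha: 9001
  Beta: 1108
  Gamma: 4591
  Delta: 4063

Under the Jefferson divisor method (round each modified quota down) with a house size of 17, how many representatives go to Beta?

1

Standard divisor 18763/17 ≈ 1103.706; standard quotas: Alpha 8.155, Beta 1.004, Gamma 4.160, Delta 3.681.
Rounding down gives 8, 1, 4, 3 = 16 seats, so the divisor must be adjusted.
With modified divisor 1010: modified quotas Alpha 8.912, Beta 1.097, Gamma 4.546, Delta 4.023.
Rounding down: Alpha 8, Beta 1, Gamma 4, Delta 4 (total 17).
Beta receives 1.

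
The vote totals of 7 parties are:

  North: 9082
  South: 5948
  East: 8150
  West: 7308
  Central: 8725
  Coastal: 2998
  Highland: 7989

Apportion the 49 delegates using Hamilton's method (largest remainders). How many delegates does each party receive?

North 9, South 6, East 8, West 7, Central 8, Coastal 3, Highland 8

The standard divisor is 50200/49 ≈ 1024.49.
Standard quotas: North 8.8649, South 5.8058, East 7.9552, West 7.1333, Central 8.5164, Coastal 2.9263, Highland 7.7980.
Lower quotas: North 8, South 5, East 7, West 7, Central 8, Coastal 2, Highland 7 (sum 44, leaving 5 seats).
Remainders in descending order: East 0.9552, Coastal 0.9263, North 0.8649, South 0.8058, Highland 0.7980, Central 0.5164, West 0.1333.
The surplus seats go to East, Coastal, North, South, Highland.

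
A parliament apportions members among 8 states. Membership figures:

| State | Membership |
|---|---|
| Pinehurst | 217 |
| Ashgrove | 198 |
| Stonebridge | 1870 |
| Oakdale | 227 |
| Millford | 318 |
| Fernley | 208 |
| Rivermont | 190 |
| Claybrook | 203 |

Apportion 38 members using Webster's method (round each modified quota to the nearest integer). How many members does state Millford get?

4

Standard divisor 3431/38 ≈ 90.289; standard quotas: Pinehurst 2.403, Ashgrove 2.193, Stonebridge 20.711, Oakdale 2.514, Millford 3.522, Fernley 2.304, Rivermont 2.104, Claybrook 2.248.
Rounding to the nearest integer gives Pinehurst 2, Ashgrove 2, Stonebridge 21, Oakdale 3, Millford 4, Fernley 2, Rivermont 2, Claybrook 2 — total 38, matching the house size, so no adjustment is needed.
Millford receives 4.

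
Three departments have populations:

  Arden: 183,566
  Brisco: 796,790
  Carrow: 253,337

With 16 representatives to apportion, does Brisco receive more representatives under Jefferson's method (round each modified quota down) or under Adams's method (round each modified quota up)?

Jefferson: Arden 2, Brisco 11, Carrow 3.
Adams: Arden 3, Brisco 10, Carrow 3.
Brisco gets 11 under Jefferson and 10 under Adams.

Jefferson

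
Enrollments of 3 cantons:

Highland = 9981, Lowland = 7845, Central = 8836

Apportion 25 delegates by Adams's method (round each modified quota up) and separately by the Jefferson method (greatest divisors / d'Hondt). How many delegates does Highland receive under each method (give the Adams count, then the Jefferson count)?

9 and 10

Adams: Highland 9, Lowland 8, Central 8.
Jefferson: Highland 10, Lowland 7, Central 8.
Highland gets 9 under Adams and 10 under Jefferson.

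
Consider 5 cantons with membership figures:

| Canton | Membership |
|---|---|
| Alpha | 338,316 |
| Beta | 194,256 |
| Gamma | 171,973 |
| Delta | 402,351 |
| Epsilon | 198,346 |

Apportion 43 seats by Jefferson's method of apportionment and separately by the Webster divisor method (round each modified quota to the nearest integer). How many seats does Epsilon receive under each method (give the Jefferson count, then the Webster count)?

Jefferson: Alpha 11, Beta 6, Gamma 6, Delta 14, Epsilon 6.
Webster: Alpha 11, Beta 6, Gamma 6, Delta 13, Epsilon 7.
Epsilon gets 6 under Jefferson and 7 under Webster.

6 and 7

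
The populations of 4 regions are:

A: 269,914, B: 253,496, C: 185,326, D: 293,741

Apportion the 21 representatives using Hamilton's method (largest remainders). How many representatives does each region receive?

A=6, B=5, C=4, D=6

Total 1002477; standard divisor 1002477/21 = 47737.
Standard quotas: A 5.6542, B 5.3103, C 3.8822, D 6.1533.
Lower quotas: A 5, B 5, C 3, D 6 (sum 19, leaving 2 seats).
Remainders in descending order: C 0.8822, A 0.6542, B 0.3103, D 0.1533.
The surplus seats go to C, A.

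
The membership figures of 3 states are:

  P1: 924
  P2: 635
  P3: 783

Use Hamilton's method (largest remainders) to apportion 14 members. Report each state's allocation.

P1: 5; P2: 4; P3: 5

Total 2342; standard divisor 2342/14 ≈ 167.286.
Standard quotas: P1 5.523, P2 3.796, P3 4.681.
Lower quotas: P1 5, P2 3, P3 4 (sum 12, leaving 2 seats).
Remainders in descending order: P2 0.796, P3 0.681, P1 0.523.
The surplus seats go to P2, P3.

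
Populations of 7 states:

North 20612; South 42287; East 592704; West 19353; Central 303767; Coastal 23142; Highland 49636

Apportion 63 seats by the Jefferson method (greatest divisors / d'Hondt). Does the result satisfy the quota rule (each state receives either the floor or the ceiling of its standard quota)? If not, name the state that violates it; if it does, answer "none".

East

Standard quotas: North 1.235, South 2.534, East 35.511, West 1.160, Central 18.200, Coastal 1.387, Highland 2.974.
Jefferson allocation: North 1, South 2, East 37, West 1, Central 18, Coastal 1, Highland 3.
East has quota 35.511 (lower 35, upper 36) but receives 37 — outside the quota interval.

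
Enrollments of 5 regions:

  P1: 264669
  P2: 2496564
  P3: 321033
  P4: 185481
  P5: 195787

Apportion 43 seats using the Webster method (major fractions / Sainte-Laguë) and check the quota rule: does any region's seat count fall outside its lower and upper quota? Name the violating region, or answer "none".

P2

Standard quotas: P1 3.286, P2 30.995, P3 3.986, P4 2.303, P5 2.431.
Webster allocation: P1 3, P2 32, P3 4, P4 2, P5 2.
P2 has quota 30.995 (lower 30, upper 31) but receives 32 — outside the quota interval.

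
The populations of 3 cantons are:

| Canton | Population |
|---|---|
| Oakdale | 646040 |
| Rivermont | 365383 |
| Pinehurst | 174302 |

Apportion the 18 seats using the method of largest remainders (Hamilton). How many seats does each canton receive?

Oakdale=10; Rivermont=5; Pinehurst=3

Standard divisor: 1185725 ÷ 18 ≈ 65873.611.
Standard quotas: Oakdale 9.8073, Rivermont 5.5467, Pinehurst 2.6460.
Lower quotas: Oakdale 9, Rivermont 5, Pinehurst 2 (sum 16, leaving 2 seats).
Remainders in descending order: Oakdale 0.8073, Pinehurst 0.6460, Rivermont 0.5467.
The surplus seats go to Oakdale, Pinehurst.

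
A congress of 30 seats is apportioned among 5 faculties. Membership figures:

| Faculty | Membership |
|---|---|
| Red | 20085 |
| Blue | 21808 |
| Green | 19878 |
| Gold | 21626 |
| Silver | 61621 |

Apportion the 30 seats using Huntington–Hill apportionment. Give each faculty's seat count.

With divisor 4856: modified quotas Red 4.136, Blue 4.491, Green 4.093, Gold 4.453, Silver 12.690.
Geometric-mean thresholds: Red √(4·5)=4.472, Blue √(4·5)=4.472, Green √(4·5)=4.472, Gold √(4·5)=4.472, Silver √(12·13)=12.490.
Each quota rounded against its threshold gives Red 4, Blue 5, Green 4, Gold 4, Silver 13 (total 30).

Red: 4, Blue: 5, Green: 4, Gold: 4, Silver: 13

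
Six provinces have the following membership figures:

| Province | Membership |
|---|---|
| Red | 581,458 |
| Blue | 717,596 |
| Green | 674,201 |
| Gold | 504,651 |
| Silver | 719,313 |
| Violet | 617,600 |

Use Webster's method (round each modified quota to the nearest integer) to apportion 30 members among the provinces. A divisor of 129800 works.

With modified divisor 129800: modified quotas Red 4.480, Blue 5.528, Green 5.194, Gold 3.888, Silver 5.542, Violet 4.758.
Rounding to the nearest integer: Red 4, Blue 6, Green 5, Gold 4, Silver 6, Violet 5 (total 30).

Red 4; Blue 6; Green 5; Gold 4; Silver 6; Violet 5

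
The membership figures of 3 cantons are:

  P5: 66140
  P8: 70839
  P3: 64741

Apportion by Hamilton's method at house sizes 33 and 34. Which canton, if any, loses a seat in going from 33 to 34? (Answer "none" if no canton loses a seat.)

none

At 33 seats: P5 11, P8 11, P3 11.
At 34 seats: P5 11, P8 12, P3 11.
No canton's allocation decreased.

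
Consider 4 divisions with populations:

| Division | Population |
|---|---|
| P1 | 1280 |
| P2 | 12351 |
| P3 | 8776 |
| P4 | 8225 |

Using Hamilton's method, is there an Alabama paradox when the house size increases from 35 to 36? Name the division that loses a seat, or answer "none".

At 35 seats: P1 2, P2 14, P3 10, P4 9.
At 36 seats: P1 1, P2 15, P3 10, P4 10.
P1 drops from 2 to 1.

P1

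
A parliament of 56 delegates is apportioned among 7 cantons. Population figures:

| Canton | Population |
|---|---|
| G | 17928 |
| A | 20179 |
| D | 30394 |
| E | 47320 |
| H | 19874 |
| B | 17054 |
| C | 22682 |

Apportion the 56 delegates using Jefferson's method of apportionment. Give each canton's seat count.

G 6, A 6, D 10, E 16, H 6, B 5, C 7

Standard divisor 175431/56 ≈ 3132.696; standard quotas: G 5.723, A 6.441, D 9.702, E 15.105, H 6.344, B 5.444, C 7.240.
Rounding down gives 5, 6, 9, 15, 6, 5, 7 = 53 seats, so the divisor must be adjusted.
With modified divisor 2900: modified quotas G 6.182, A 6.958, D 10.481, E 16.317, H 6.853, B 5.881, C 7.821.
Rounding down: G 6, A 6, D 10, E 16, H 6, B 5, C 7 (total 56).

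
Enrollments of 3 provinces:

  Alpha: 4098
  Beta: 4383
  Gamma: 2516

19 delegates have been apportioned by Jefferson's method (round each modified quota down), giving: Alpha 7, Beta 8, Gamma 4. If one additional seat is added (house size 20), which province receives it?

Alpha

Priority for the next seat is population ÷ (current seats + 1).
Priorities: Alpha 512.250, Beta 487.000, Gamma 503.200.
Highest priority: Alpha.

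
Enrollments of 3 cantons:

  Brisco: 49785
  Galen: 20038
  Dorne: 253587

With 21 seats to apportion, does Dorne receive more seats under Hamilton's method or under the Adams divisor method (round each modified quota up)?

Hamilton: Brisco 3, Galen 1, Dorne 17.
Adams: Brisco 3, Galen 2, Dorne 16.
Dorne gets 17 under Hamilton and 16 under Adams.

Hamilton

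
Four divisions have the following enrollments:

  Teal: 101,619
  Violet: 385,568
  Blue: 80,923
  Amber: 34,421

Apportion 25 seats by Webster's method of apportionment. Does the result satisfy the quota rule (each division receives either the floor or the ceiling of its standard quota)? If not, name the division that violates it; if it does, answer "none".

Standard quotas: Teal 4.216, Violet 15.998, Blue 3.358, Amber 1.428.
Webster allocation: Teal 4, Violet 17, Blue 3, Amber 1.
Violet has quota 15.998 (lower 15, upper 16) but receives 17 — outside the quota interval.

Violet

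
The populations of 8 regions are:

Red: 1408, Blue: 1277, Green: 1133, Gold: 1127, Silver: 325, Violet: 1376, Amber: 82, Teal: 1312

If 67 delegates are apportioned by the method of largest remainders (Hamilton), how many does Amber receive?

Standard divisor: 8040 ÷ 67 = 120.
Standard quotas: Red 11.733, Blue 10.642, Green 9.442, Gold 9.392, Silver 2.708, Violet 11.467, Amber 0.683, Teal 10.933.
Lower quotas: Red 11, Blue 10, Green 9, Gold 9, Silver 2, Violet 11, Amber 0, Teal 10 (sum 62, leaving 5 seats).
Remainders in descending order: Teal 0.933, Red 0.733, Silver 0.708, Amber 0.683, Blue 0.642, Violet 0.467, Green 0.442, Gold 0.392.
The surplus seats go to Teal, Red, Silver, Amber, Blue.
Amber receives 1.

1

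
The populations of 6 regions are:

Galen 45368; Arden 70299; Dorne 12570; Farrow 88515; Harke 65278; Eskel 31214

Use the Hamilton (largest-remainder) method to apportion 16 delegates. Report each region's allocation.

Total 313244; standard divisor 313244/16 ≈ 19577.75.
Standard quotas: Galen 2.3173, Arden 3.5908, Dorne 0.6421, Farrow 4.5212, Harke 3.3343, Eskel 1.5944.
Lower quotas: Galen 2, Arden 3, Dorne 0, Farrow 4, Harke 3, Eskel 1 (sum 13, leaving 3 seats).
Remainders in descending order: Dorne 0.6421, Eskel 0.5944, Arden 0.5908, Farrow 0.5212, Harke 0.3343, Galen 0.3173.
The surplus seats go to Dorne, Eskel, Arden.

Galen=2, Arden=4, Dorne=1, Farrow=4, Harke=3, Eskel=2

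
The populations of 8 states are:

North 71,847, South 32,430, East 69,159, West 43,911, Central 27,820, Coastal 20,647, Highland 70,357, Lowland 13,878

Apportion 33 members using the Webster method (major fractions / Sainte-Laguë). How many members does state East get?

6

Standard divisor 350049/33 ≈ 10607.545; standard quotas: North 6.773, South 3.057, East 6.520, West 4.140, Central 2.623, Coastal 1.946, Highland 6.633, Lowland 1.308.
Rounding to the nearest integer gives 7, 3, 7, 4, 3, 2, 7, 1 = 34 seats, so the divisor must be adjusted.
With modified divisor 10700: modified quotas North 6.715, South 3.031, East 6.463, West 4.104, Central 2.600, Coastal 1.930, Highland 6.575, Lowland 1.297.
Rounding to the nearest integer: North 7, South 3, East 6, West 4, Central 3, Coastal 2, Highland 7, Lowland 1 (total 33).
East receives 6.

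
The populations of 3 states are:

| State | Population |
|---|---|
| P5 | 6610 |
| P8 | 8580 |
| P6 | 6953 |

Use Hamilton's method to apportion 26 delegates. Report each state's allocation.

P5=8, P8=10, P6=8

Total 22143; standard divisor 22143/26 ≈ 851.654.
Standard quotas: P5 7.7614, P8 10.0745, P6 8.1641.
Lower quotas: P5 7, P8 10, P6 8 (sum 25, leaving 1 seat).
Remainders in descending order: P5 0.7614, P6 0.1641, P8 0.0745.
The surplus seat goes to P5.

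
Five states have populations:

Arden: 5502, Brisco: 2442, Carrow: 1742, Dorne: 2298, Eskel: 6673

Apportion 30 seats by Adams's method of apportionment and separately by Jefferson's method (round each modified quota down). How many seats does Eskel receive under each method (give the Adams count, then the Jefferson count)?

10 and 11

Adams: Arden 9, Brisco 4, Carrow 3, Dorne 4, Eskel 10.
Jefferson: Arden 9, Brisco 4, Carrow 3, Dorne 3, Eskel 11.
Eskel gets 10 under Adams and 11 under Jefferson.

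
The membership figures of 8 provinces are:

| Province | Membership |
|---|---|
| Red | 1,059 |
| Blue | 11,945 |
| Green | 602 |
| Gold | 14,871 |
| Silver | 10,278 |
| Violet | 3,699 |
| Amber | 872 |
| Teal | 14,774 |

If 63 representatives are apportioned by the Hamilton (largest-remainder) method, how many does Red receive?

The standard divisor is 58100/63 ≈ 922.222.
Standard quotas: Red 1.1483, Blue 12.9524, Green 0.6528, Gold 16.1252, Silver 11.1448, Violet 4.0110, Amber 0.9455, Teal 16.0200.
Lower quotas: Red 1, Blue 12, Green 0, Gold 16, Silver 11, Violet 4, Amber 0, Teal 16 (sum 60, leaving 3 seats).
Remainders in descending order: Blue 0.9524, Amber 0.9455, Green 0.6528, Red 0.1483, Silver 0.1448, Gold 0.1252, Teal 0.0200, Violet 0.0110.
The surplus seats go to Blue, Amber, Green.
Red receives 1.

1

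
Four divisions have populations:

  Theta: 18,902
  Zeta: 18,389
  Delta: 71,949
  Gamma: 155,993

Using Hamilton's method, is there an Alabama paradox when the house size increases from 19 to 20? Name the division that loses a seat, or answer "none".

Theta

At 19 seats: Theta 2, Zeta 1, Delta 5, Gamma 11.
At 20 seats: Theta 1, Zeta 1, Delta 6, Gamma 12.
Theta drops from 2 to 1.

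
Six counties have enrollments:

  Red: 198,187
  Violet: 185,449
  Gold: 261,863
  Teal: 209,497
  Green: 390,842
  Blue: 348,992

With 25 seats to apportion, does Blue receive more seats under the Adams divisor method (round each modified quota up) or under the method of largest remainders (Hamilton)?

Adams: Red 3, Violet 3, Gold 4, Teal 4, Green 6, Blue 5.
Hamilton: Red 3, Violet 3, Gold 4, Teal 3, Green 6, Blue 6.
Blue gets 5 under Adams and 6 under Hamilton.

Hamilton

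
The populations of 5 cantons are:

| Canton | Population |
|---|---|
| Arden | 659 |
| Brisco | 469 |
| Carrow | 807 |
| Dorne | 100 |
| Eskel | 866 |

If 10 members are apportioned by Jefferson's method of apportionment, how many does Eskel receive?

Standard divisor 2901/10 ≈ 290.1; standard quotas: Arden 2.272, Brisco 1.617, Carrow 2.782, Dorne 0.345, Eskel 2.985.
Rounding down gives 2, 1, 2, 0, 2 = 7 seats, so the divisor must be adjusted.
With modified divisor 230: modified quotas Arden 2.865, Brisco 2.039, Carrow 3.509, Dorne 0.435, Eskel 3.765.
Rounding down: Arden 2, Brisco 2, Carrow 3, Dorne 0, Eskel 3 (total 10).
Eskel receives 3.

3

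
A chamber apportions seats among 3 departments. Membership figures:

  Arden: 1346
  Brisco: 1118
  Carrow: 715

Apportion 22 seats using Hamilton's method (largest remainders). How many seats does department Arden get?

9

Standard divisor: 3179 ÷ 22 ≈ 144.5.
Standard quotas: Arden 9.315, Brisco 7.737, Carrow 4.948.
Lower quotas: Arden 9, Brisco 7, Carrow 4 (sum 20, leaving 2 seats).
Remainders in descending order: Carrow 0.948, Brisco 0.737, Arden 0.315.
Largest remainders: Carrow, Brisco receive the extra seats.
Arden receives 9.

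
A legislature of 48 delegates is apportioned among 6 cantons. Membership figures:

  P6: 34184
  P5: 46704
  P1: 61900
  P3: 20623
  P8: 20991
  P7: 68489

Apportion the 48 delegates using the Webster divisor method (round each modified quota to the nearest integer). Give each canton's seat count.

Standard divisor 252891/48 ≈ 5268.562; standard quotas: P6 6.488, P5 8.865, P1 11.749, P3 3.914, P8 3.984, P7 13.000.
Rounding to the nearest integer gives P6 6, P5 9, P1 12, P3 4, P8 4, P7 13 — total 48, matching the house size, so no adjustment is needed.

P6 6, P5 9, P1 12, P3 4, P8 4, P7 13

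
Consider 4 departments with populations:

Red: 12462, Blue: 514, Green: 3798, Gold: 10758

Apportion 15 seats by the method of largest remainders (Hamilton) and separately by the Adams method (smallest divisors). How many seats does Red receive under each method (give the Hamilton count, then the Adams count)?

7 and 6

Hamilton: Red 7, Blue 0, Green 2, Gold 6.
Adams: Red 6, Blue 1, Green 2, Gold 6.
Red gets 7 under Hamilton and 6 under Adams.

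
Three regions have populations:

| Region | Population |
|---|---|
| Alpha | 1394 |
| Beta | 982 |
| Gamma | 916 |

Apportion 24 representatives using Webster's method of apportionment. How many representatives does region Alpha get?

10

Standard divisor 3292/24 ≈ 137.167; standard quotas: Alpha 10.163, Beta 7.159, Gamma 6.678.
Rounding to the nearest integer gives Alpha 10, Beta 7, Gamma 7 — total 24, matching the house size, so no adjustment is needed.
Alpha receives 10.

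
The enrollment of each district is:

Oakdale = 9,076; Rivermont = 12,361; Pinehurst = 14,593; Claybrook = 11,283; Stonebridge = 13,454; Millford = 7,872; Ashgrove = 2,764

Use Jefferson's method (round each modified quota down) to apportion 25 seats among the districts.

Standard divisor 71403/25 ≈ 2856.12; standard quotas: Oakdale 3.178, Rivermont 4.328, Pinehurst 5.109, Claybrook 3.950, Stonebridge 4.711, Millford 2.756, Ashgrove 0.968.
Rounding down gives 3, 4, 5, 3, 4, 2, 0 = 21 seats, so the divisor must be adjusted.
With modified divisor 2500: modified quotas Oakdale 3.630, Rivermont 4.944, Pinehurst 5.837, Claybrook 4.513, Stonebridge 5.382, Millford 3.149, Ashgrove 1.106.
Rounding down: Oakdale 3, Rivermont 4, Pinehurst 5, Claybrook 4, Stonebridge 5, Millford 3, Ashgrove 1 (total 25).

Oakdale 3, Rivermont 4, Pinehurst 5, Claybrook 4, Stonebridge 5, Millford 3, Ashgrove 1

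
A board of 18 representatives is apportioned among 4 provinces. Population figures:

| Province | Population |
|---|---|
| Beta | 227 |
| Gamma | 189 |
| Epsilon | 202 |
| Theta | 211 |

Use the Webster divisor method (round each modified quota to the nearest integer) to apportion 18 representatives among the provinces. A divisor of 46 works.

With modified divisor 46: modified quotas Beta 4.935, Gamma 4.109, Epsilon 4.391, Theta 4.587.
Rounding to the nearest integer: Beta 5, Gamma 4, Epsilon 4, Theta 5 (total 18).

Beta=5; Gamma=4; Epsilon=4; Theta=5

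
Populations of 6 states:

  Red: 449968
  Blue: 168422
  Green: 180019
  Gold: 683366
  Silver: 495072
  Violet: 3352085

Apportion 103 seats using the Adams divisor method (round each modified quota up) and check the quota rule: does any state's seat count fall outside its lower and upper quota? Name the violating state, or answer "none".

Violet

Standard quotas: Red 8.697, Blue 3.255, Green 3.479, Gold 13.208, Silver 9.569, Violet 64.791.
Adams allocation: Red 9, Blue 4, Green 4, Gold 13, Silver 10, Violet 63.
Violet has quota 64.791 (lower 64, upper 65) but receives 63 — outside the quota interval.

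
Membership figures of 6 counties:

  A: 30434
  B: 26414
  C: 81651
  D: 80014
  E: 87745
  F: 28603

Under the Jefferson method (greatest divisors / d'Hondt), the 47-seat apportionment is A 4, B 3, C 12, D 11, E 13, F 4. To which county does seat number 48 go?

D

Priority for the next seat is population ÷ (current seats + 1).
Priorities: A 6086.800, B 6603.500, C 6280.846, D 6667.833, E 6267.500, F 5720.600.
Highest priority: D.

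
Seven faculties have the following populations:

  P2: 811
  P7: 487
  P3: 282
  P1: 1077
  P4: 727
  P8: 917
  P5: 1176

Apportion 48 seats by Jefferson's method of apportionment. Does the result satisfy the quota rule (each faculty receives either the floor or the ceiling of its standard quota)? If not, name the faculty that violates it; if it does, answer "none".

none

Standard quotas: P2 7.108, P7 4.268, P3 2.471, P1 9.439, P4 6.371, P8 8.037, P5 10.306.
Jefferson allocation: P2 7, P7 4, P3 2, P1 10, P4 6, P8 8, P5 11.
Every allocation lies between the lower and upper quota.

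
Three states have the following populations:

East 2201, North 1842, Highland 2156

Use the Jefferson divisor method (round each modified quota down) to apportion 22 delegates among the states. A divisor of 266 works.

East: 8, North: 6, Highland: 8

With modified divisor 266: modified quotas East 8.274, North 6.925, Highland 8.105.
Rounding down: East 8, North 6, Highland 8 (total 22).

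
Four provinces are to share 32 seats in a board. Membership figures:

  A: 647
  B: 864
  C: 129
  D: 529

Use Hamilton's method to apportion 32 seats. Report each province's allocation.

Standard divisor: 2169 ÷ 32 ≈ 67.781.
Standard quotas: A 9.545, B 12.747, C 1.903, D 7.805.
Lower quotas: A 9, B 12, C 1, D 7 (sum 29, leaving 3 seats).
Remainders in descending order: C 0.903, D 0.805, B 0.747, A 0.545.
Largest remainders: C, D, B receive the extra seats.

A 9; B 13; C 2; D 8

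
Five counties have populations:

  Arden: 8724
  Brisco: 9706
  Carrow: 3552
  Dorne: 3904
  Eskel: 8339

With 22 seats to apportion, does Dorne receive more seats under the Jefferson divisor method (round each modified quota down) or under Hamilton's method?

Jefferson: Arden 6, Brisco 6, Carrow 2, Dorne 2, Eskel 6.
Hamilton: Arden 6, Brisco 6, Carrow 2, Dorne 3, Eskel 5.
Dorne gets 2 under Jefferson and 3 under Hamilton.

Hamilton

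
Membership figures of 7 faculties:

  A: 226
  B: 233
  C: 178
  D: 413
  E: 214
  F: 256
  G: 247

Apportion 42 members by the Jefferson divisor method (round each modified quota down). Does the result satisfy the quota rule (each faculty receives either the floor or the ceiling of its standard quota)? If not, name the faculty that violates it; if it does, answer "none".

none

Standard quotas: A 5.372, B 5.538, C 4.231, D 9.817, E 5.087, F 6.085, G 5.871.
Jefferson allocation: A 5, B 6, C 4, D 10, E 5, F 6, G 6.
Every allocation lies between the lower and upper quota.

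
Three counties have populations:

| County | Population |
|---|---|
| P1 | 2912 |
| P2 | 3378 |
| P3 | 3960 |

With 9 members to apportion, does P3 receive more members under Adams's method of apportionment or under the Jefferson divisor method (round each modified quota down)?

Jefferson

Adams: P1 3, P2 3, P3 3.
Jefferson: P1 2, P2 3, P3 4.
P3 gets 3 under Adams and 4 under Jefferson.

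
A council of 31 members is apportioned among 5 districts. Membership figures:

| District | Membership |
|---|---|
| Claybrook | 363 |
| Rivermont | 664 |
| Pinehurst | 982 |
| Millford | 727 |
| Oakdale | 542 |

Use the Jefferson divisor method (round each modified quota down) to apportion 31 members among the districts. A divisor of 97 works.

Claybrook 3, Rivermont 6, Pinehurst 10, Millford 7, Oakdale 5

With modified divisor 97: modified quotas Claybrook 3.742, Rivermont 6.845, Pinehurst 10.124, Millford 7.495, Oakdale 5.588.
Rounding down: Claybrook 3, Rivermont 6, Pinehurst 10, Millford 7, Oakdale 5 (total 31).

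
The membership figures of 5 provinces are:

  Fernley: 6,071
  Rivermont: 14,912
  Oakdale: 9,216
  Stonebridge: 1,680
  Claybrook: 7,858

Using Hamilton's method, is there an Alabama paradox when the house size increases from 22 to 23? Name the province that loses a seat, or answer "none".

At 22 seats: Fernley 4, Rivermont 8, Oakdale 5, Stonebridge 1, Claybrook 4.
At 23 seats: Fernley 3, Rivermont 9, Oakdale 5, Stonebridge 1, Claybrook 5.
Fernley drops from 4 to 3.

Fernley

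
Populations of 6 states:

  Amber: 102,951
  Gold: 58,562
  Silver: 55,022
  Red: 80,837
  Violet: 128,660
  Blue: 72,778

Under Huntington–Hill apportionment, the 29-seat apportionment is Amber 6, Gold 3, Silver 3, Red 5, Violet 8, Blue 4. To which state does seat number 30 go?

Priority for the next seat is population ÷ (√(s·(s+1))).
Priorities: Amber 15885.684, Gold 16905.393, Silver 15883.483, Red 14758.749, Violet 15162.726, Blue 16273.656.
Highest priority: Gold.

Gold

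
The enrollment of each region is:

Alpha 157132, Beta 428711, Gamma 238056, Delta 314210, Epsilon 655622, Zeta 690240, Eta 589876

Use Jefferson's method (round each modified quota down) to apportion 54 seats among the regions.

Standard divisor 3073847/54 ≈ 56923.093; standard quotas: Alpha 2.760, Beta 7.531, Gamma 4.182, Delta 5.520, Epsilon 11.518, Zeta 12.126, Eta 10.363.
Rounding down gives 2, 7, 4, 5, 11, 12, 10 = 51 seats, so the divisor must be adjusted.
With modified divisor 53300: modified quotas Alpha 2.948, Beta 8.043, Gamma 4.466, Delta 5.895, Epsilon 12.301, Zeta 12.950, Eta 11.067.
Rounding down: Alpha 2, Beta 8, Gamma 4, Delta 5, Epsilon 12, Zeta 12, Eta 11 (total 54).

Alpha: 2; Beta: 8; Gamma: 4; Delta: 5; Epsilon: 12; Zeta: 12; Eta: 11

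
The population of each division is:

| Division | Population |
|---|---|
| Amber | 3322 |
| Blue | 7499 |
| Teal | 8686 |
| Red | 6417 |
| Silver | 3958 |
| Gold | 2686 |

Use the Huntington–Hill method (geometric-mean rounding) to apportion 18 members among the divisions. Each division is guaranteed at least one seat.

With divisor 1876: modified quotas Amber 1.771, Blue 3.997, Teal 4.630, Red 3.421, Silver 2.110, Gold 1.432.
Geometric-mean thresholds: Amber √(1·2)=1.414, Blue √(3·4)=3.464, Teal √(4·5)=4.472, Red √(3·4)=3.464, Silver √(2·3)=2.449, Gold √(1·2)=1.414.
Each quota rounded against its threshold gives Amber 2, Blue 4, Teal 5, Red 3, Silver 2, Gold 2 (total 18).

Amber=2, Blue=4, Teal=5, Red=3, Silver=2, Gold=2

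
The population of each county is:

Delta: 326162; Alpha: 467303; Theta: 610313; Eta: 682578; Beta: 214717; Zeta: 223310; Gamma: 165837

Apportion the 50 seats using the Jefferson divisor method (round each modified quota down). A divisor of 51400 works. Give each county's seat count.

With modified divisor 51400: modified quotas Delta 6.346, Alpha 9.091, Theta 11.874, Eta 13.280, Beta 4.177, Zeta 4.345, Gamma 3.226.
Rounding down: Delta 6, Alpha 9, Theta 11, Eta 13, Beta 4, Zeta 4, Gamma 3 (total 50).

Delta=6, Alpha=9, Theta=11, Eta=13, Beta=4, Zeta=4, Gamma=3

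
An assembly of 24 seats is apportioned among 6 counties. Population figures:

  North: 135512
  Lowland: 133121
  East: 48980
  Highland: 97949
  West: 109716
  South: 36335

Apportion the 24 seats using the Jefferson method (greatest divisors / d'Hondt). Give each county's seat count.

Standard divisor 561613/24 ≈ 23400.542; standard quotas: North 5.791, Lowland 5.689, East 2.093, Highland 4.186, West 4.689, South 1.553.
Rounding down gives 5, 5, 2, 4, 4, 1 = 21 seats, so the divisor must be adjusted.
With modified divisor 20800: modified quotas North 6.515, Lowland 6.400, East 2.355, Highland 4.709, West 5.275, South 1.747.
Rounding down: North 6, Lowland 6, East 2, Highland 4, West 5, South 1 (total 24).

North: 6, Lowland: 6, East: 2, Highland: 4, West: 5, South: 1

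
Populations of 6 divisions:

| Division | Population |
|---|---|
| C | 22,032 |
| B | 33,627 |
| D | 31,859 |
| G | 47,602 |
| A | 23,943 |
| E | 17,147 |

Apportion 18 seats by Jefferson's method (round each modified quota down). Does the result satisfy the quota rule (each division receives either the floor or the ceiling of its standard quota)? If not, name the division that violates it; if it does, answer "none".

Standard quotas: C 2.251, B 3.435, D 3.254, G 4.863, A 2.446, E 1.752.
Jefferson allocation: C 2, B 4, D 3, G 5, A 2, E 2.
Every allocation lies between the lower and upper quota.

none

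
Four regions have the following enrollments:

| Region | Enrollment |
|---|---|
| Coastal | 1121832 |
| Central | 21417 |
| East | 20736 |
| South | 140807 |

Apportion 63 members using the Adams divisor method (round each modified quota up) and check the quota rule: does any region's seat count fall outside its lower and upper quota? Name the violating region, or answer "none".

Standard quotas: Coastal 54.166, Central 1.034, East 1.001, South 6.799.
Adams allocation: Coastal 53, Central 2, East 1, South 7.
Coastal has quota 54.166 (lower 54, upper 55) but receives 53 — outside the quota interval.

Coastal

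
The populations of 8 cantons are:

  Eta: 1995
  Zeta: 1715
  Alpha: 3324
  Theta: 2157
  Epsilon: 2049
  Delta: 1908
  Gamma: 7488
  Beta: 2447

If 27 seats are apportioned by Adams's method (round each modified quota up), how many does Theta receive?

Standard divisor 23083/27 ≈ 854.926; standard quotas: Eta 2.334, Zeta 2.006, Alpha 3.888, Theta 2.523, Epsilon 2.397, Delta 2.232, Gamma 8.759, Beta 2.862.
Rounding up gives 3, 3, 4, 3, 3, 3, 9, 3 = 31 seats, so the divisor must be adjusted.
With modified divisor 1010: modified quotas Eta 1.975, Zeta 1.698, Alpha 3.291, Theta 2.136, Epsilon 2.029, Delta 1.889, Gamma 7.414, Beta 2.423.
Rounding up: Eta 2, Zeta 2, Alpha 4, Theta 3, Epsilon 3, Delta 2, Gamma 8, Beta 3 (total 27).
Theta receives 3.

3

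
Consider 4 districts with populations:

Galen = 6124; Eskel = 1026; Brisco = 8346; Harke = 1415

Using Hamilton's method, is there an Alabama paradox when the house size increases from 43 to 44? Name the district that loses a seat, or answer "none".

Eskel

At 43 seats: Galen 15, Eskel 3, Brisco 21, Harke 4.
At 44 seats: Galen 16, Eskel 2, Brisco 22, Harke 4.
Eskel drops from 3 to 2.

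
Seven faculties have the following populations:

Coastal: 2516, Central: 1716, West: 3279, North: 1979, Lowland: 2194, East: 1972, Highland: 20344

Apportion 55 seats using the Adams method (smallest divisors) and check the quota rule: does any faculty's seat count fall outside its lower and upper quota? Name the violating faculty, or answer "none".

Highland

Standard quotas: Coastal 4.070, Central 2.776, West 5.304, North 3.201, Lowland 3.549, East 3.190, Highland 32.909.
Adams allocation: Coastal 4, Central 3, West 5, North 4, Lowland 4, East 4, Highland 31.
Highland has quota 32.909 (lower 32, upper 33) but receives 31 — outside the quota interval.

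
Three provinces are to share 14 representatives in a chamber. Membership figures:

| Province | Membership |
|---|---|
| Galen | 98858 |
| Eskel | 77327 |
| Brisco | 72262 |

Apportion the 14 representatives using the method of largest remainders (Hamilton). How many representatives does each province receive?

Standard divisor: 248447 ÷ 14 ≈ 17746.214.
Standard quotas: Galen 5.5707, Eskel 4.3574, Brisco 4.0720.
Lower quotas: Galen 5, Eskel 4, Brisco 4 (sum 13, leaving 1 seat).
Remainders in descending order: Galen 0.5707, Eskel 0.3574, Brisco 0.0720.
Largest remainder: Galen receives the extra seat.

Galen: 6, Eskel: 4, Brisco: 4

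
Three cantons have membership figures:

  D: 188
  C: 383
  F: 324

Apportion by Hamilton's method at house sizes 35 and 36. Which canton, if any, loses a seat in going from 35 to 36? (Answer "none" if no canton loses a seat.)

At 35 seats: D 7, C 15, F 13.
At 36 seats: D 8, C 15, F 13.
No canton's allocation decreased.

none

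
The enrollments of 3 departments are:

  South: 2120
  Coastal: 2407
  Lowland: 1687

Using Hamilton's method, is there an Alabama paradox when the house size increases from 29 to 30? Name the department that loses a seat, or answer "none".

At 29 seats: South 10, Coastal 11, Lowland 8.
At 30 seats: South 10, Coastal 12, Lowland 8.
No department's allocation decreased.

none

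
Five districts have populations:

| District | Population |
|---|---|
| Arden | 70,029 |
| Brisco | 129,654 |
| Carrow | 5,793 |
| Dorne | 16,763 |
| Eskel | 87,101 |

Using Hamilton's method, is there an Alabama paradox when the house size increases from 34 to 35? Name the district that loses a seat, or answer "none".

Carrow

At 34 seats: Arden 8, Brisco 14, Carrow 1, Dorne 2, Eskel 9.
At 35 seats: Arden 8, Brisco 15, Carrow 0, Dorne 2, Eskel 10.
Carrow drops from 1 to 0.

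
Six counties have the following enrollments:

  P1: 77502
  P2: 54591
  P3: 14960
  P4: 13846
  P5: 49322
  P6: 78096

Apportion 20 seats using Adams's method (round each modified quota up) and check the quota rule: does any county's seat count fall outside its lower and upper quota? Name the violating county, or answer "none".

none

Standard quotas: P1 5.376, P2 3.787, P3 1.038, P4 0.960, P5 3.421, P6 5.417.
Adams allocation: P1 5, P2 4, P3 1, P4 1, P5 4, P6 5.
Every allocation lies between the lower and upper quota.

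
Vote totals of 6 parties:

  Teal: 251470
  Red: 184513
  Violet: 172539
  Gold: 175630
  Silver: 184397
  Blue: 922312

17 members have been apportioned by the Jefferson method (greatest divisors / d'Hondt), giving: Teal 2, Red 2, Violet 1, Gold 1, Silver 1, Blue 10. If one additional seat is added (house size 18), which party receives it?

Priority for the next seat is population ÷ (current seats + 1).
Priorities: Teal 83823.333, Red 61504.333, Violet 86269.500, Gold 87815.000, Silver 92198.500, Blue 83846.545.
Highest priority: Silver.

Silver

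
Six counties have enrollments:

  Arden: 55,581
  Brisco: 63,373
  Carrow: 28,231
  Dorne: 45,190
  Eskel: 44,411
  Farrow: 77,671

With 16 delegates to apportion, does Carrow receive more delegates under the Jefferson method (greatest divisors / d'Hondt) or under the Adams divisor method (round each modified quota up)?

Adams

Jefferson: Arden 3, Brisco 4, Carrow 1, Dorne 2, Eskel 2, Farrow 4.
Adams: Arden 3, Brisco 3, Carrow 2, Dorne 2, Eskel 2, Farrow 4.
Carrow gets 1 under Jefferson and 2 under Adams.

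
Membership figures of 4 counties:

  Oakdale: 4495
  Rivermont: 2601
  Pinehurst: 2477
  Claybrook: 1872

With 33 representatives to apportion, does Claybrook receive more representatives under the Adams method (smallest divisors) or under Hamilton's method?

Adams

Adams: Oakdale 13, Rivermont 7, Pinehurst 7, Claybrook 6.
Hamilton: Oakdale 13, Rivermont 8, Pinehurst 7, Claybrook 5.
Claybrook gets 6 under Adams and 5 under Hamilton.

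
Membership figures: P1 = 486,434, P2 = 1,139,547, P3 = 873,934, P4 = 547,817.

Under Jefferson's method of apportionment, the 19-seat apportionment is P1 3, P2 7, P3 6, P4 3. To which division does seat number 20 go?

Priority for the next seat is population ÷ (current seats + 1).
Priorities: P1 121608.500, P2 142443.375, P3 124847.714, P4 136954.250.
Highest priority: P2.

P2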